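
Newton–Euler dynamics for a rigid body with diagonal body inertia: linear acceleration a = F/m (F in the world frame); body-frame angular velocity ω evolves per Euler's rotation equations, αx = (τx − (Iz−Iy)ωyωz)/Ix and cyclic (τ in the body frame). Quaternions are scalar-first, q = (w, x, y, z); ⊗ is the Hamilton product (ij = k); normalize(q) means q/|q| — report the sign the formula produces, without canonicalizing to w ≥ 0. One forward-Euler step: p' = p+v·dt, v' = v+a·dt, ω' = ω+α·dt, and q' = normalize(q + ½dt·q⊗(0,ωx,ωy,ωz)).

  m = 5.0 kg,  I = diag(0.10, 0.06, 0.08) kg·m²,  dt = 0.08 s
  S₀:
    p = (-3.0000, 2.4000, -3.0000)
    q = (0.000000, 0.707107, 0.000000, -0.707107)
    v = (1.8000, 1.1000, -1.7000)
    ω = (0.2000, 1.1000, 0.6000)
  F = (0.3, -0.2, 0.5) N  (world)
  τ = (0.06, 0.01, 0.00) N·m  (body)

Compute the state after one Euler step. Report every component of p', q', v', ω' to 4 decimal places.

p' = (-2.8560, 2.4880, -3.1360)
q' = (0.0113, 0.7373, -0.0226, -0.6751)
v' = (1.8048, 1.0968, -1.6920)
ω' = (0.2374, 1.1101, 0.6088)

linear accel F/m = (0.0600, -0.0400, 0.1000)
p' = p + v·dt = (-2.8560, 2.4880, -3.1360)
v + (F/m)dt = (1.8048, 1.0968, -1.6920)
angular accel α = (0.4680, 0.1267, 0.1100)
ω + α·dt = (0.2374, 1.1101, 0.6088)
2q̇ = q⊗(0,ω) = (0.2828428, 0.7778177, -0.5656856, 0.7778177)
updated quaternion q' = (0.0113, 0.7373, -0.0226, -0.6751)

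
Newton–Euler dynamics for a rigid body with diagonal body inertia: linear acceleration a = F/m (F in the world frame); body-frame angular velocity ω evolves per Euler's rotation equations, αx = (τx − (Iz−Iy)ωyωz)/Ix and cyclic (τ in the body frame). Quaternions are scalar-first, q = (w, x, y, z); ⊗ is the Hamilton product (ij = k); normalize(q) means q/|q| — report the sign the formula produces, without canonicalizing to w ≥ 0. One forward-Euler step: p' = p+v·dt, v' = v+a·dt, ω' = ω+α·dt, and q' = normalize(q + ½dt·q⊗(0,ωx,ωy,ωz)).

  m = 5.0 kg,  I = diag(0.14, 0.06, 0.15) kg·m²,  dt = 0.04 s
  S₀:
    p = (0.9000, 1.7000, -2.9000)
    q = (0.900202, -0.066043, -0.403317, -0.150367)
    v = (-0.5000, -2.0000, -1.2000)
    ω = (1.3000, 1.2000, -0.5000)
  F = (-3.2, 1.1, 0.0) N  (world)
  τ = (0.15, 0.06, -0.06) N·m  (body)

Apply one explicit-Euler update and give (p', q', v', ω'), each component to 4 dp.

p' = (0.8800, 1.6200, -2.9480)
q' = (0.9095, -0.0350, -0.3860, -0.1504)
v' = (-0.5256, -1.9912, -1.2000)
ω' = (1.3583, 1.2357, -0.4827)

gyro term ω×Iω = (-0.0540, 0.0065, -0.1248)
α = I⁻¹(τ − ω×Iω) = (1.4571, 0.8917, 0.4320)
ω + α·dt = (1.3583, 1.2357, -0.4827)
Hamilton product q⊗(0,ω) = (0.4946528, 1.5523615, 0.8517438, -0.0050405)
q' = normalize(q + ½dt·q⊗(0,ω)) = (0.9095, -0.0350, -0.3860, -0.1504)
linear accel F/m = (-0.6400, 0.2200, 0.0000)
p' = p + v·dt = (0.8800, 1.6200, -2.9480)
new velocity v' = (-0.5256, -1.9912, -1.2000)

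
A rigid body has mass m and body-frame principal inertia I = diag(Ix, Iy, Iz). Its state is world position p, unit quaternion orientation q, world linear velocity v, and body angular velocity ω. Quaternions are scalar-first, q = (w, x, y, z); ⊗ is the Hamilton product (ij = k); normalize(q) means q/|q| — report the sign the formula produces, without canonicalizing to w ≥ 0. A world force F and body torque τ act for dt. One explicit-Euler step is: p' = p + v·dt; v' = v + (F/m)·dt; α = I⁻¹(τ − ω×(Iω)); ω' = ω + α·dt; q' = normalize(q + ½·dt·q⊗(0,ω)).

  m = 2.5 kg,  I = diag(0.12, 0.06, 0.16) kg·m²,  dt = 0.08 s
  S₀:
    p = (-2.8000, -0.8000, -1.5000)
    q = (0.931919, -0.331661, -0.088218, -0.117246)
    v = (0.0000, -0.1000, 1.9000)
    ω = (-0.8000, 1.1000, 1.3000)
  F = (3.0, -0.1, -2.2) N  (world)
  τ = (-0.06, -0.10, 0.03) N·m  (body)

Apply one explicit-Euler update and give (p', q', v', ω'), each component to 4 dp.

precession coupling ω×(Iω) = (0.1430, 0.0416, 0.0528)
(τ − ω×Iω)/I = (-1.6917, -2.3600, -0.1425)
ω + α·dt = (-0.9353, 0.9112, 1.2886)
Hamilton product q⊗(0,ω) = (-0.0158692, -0.7312480, 1.5500670, 0.7760932)
q' = normalize(q + ½dt·q⊗(0,ω)) = (0.9287, -0.3599, -0.0261, -0.0860)
a = F/m = (1.2000, -0.0400, -0.8800)
new position p' = (-2.8000, -0.8080, -1.3480)
v + (F/m)dt = (0.0960, -0.1032, 1.8296)

p' = (-2.8000, -0.8080, -1.3480)
q' = (0.9287, -0.3599, -0.0261, -0.0860)
v' = (0.0960, -0.1032, 1.8296)
ω' = (-0.9353, 0.9112, 1.2886)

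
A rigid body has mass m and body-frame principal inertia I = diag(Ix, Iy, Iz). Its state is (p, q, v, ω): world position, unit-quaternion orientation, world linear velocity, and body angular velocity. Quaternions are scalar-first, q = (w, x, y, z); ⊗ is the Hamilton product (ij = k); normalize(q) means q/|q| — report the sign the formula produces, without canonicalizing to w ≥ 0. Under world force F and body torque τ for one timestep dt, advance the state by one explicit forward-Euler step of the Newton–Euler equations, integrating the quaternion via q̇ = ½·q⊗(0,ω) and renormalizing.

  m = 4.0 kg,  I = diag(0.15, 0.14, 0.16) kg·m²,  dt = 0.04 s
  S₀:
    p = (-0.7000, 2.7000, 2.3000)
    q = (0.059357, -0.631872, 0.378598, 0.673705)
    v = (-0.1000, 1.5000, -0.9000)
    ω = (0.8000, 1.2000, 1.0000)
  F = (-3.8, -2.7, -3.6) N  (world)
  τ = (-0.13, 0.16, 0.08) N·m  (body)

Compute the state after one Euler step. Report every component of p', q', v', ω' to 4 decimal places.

p' = (-0.7040, 2.7600, 2.2640)
q' = (0.0469, -0.6391, 0.4032, 0.6533)
v' = (-0.1380, 1.4730, -0.9360)
ω' = (0.7589, 1.2480, 1.0224)

a = F/m = (-0.9500, -0.6750, -0.9000)
p + v·dt = (-0.7040, 2.7600, 2.2640)
v + (F/m)dt = (-0.1380, 1.4730, -0.9360)
gyro term ω×Iω = (0.0240, -0.0080, -0.0096)
α = I⁻¹(τ − ω×Iω) = (-1.0267, 1.2000, 0.5600)
new body rate ω' = (0.7589, 1.2480, 1.0224)
Hamilton product q⊗(0,ω) = (-0.6225250, -0.3823624, 1.2420644, -1.0017678)
q + ½dt·q⊗(0,ω), renormalized = (0.0469, -0.6391, 0.4032, 0.6533)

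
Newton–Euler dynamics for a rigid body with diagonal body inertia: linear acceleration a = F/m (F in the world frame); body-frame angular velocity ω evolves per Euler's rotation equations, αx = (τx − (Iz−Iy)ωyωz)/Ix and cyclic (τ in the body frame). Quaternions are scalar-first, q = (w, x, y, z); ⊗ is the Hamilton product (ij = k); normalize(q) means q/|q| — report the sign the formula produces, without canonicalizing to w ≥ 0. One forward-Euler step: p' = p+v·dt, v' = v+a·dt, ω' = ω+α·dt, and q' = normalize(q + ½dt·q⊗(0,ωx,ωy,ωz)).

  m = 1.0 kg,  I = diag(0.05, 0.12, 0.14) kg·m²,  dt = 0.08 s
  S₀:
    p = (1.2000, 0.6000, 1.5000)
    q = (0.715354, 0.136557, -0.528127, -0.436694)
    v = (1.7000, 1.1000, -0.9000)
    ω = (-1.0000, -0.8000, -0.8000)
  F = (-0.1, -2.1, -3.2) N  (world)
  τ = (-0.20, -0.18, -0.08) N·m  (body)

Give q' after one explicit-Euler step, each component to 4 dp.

q' = (0.6887, 0.1107, -0.5282, -0.4842)

Hamilton product q⊗(0,ω) = (-0.6352998, -0.6422076, -0.0263436, -1.2096558)
q' = normalize(q + ½dt·q⊗(0,ω)) = (0.6887, 0.1107, -0.5282, -0.4842)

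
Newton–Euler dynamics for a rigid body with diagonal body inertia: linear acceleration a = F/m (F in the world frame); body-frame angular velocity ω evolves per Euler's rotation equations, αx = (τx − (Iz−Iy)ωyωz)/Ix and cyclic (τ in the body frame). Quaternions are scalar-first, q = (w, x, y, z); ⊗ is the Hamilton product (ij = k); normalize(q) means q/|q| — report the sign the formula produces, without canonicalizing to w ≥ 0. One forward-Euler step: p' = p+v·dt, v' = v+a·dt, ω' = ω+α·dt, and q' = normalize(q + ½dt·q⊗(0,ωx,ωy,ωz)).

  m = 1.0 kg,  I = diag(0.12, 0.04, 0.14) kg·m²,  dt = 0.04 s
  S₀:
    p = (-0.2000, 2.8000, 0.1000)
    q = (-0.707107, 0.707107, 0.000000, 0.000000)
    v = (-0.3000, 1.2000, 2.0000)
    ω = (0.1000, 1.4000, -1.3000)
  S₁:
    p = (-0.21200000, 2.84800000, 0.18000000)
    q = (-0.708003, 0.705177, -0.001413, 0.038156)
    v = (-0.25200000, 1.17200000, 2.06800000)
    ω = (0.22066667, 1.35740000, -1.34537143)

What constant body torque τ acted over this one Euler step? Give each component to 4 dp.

τ = (0.1800, -0.0400, -0.1700)

ω₁ − ω₀ = (0.12066667, -0.04260000, -0.04537143)
gyro term ω₀×Iω₀ = (-0.1820, 0.0026, -0.0112)
τ = I·(Δω/dt) + ω₀×(Iω₀) = (0.1800, -0.0400, -0.1700)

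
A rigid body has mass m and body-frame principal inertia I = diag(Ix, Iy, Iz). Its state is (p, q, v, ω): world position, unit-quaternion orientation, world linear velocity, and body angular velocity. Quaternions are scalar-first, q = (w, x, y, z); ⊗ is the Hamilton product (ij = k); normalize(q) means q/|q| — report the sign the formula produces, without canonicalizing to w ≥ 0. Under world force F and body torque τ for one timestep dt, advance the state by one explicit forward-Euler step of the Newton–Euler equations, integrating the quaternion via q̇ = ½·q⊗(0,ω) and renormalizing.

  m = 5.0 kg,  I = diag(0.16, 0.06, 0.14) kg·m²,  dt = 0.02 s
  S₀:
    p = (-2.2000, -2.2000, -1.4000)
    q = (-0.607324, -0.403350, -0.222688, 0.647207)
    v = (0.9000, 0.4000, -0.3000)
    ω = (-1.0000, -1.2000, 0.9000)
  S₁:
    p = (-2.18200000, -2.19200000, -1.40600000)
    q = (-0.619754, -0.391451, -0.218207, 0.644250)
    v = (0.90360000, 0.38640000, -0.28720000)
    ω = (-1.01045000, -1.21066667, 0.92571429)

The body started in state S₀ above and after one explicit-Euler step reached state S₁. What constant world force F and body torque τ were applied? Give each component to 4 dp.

Δv = v₁−v₀ = (0.00360000, -0.01360000, 0.01280000)
m·(v₁−v₀)/dt = (0.9000, -3.4000, 3.2000)
Δω = ω₁−ω₀ = (-0.01045000, -0.01066667, 0.02571429)
precession coupling = (-0.0864, -0.0180, -0.1200)
applied torque τ = (-0.1700, -0.0500, 0.0600)

F = (0.9000, -3.4000, 3.2000)
τ = (-0.1700, -0.0500, 0.0600)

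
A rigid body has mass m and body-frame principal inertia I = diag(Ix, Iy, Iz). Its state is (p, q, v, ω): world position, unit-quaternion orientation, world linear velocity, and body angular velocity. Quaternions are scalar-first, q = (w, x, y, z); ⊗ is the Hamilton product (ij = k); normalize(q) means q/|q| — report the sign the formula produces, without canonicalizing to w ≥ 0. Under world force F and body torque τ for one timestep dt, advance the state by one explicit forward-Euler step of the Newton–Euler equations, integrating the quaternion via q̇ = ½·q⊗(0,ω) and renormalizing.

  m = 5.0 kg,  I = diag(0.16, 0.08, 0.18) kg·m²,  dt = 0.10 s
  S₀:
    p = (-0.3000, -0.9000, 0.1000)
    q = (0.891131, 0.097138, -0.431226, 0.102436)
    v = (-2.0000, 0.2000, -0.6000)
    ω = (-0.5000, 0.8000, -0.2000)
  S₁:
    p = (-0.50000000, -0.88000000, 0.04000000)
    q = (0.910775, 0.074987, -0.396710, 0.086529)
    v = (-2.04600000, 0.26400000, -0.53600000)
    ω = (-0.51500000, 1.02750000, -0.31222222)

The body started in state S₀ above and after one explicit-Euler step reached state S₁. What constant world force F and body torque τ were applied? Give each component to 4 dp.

Δv = v₁−v₀ = (-0.04600000, 0.06400000, 0.06400000)
F = m·Δv/dt = (-2.3000, 3.2000, 3.2000)
Δω = ω₁−ω₀ = (-0.01500000, 0.22750000, -0.11222222)
gyro term ω₀×Iω₀ = (-0.0160, -0.0020, 0.0320)
τ = I·(Δω/dt) + ω₀×(Iω₀) = (-0.0400, 0.1800, -0.1700)

F = (-2.3000, 3.2000, 3.2000)
τ = (-0.0400, 0.1800, -0.1700)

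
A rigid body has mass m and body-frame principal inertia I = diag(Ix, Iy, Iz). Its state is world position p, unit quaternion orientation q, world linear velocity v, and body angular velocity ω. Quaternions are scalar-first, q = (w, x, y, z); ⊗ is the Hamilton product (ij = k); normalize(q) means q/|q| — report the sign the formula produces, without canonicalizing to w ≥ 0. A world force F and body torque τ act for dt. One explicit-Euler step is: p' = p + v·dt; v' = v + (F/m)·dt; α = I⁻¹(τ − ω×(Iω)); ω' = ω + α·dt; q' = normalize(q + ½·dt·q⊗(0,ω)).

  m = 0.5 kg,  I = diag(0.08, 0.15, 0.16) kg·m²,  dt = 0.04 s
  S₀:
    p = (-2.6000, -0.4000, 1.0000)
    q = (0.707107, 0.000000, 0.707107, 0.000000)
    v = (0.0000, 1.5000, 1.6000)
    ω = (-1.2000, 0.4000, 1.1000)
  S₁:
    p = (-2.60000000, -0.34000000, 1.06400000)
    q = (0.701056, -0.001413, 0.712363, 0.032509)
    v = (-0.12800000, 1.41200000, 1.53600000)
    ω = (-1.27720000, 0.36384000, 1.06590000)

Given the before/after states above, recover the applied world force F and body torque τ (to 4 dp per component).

rate change Δω = (-0.07720000, -0.03616000, -0.03410000)
ω₀×(Iω₀) = (0.0044, 0.1056, -0.0336)
applied torque τ = (-0.1500, -0.0300, -0.1700)
velocity change Δv = (-0.12800000, -0.08800000, -0.06400000)
m·(v₁−v₀)/dt = (-1.6000, -1.1000, -0.8000)

F = (-1.6000, -1.1000, -0.8000)
τ = (-0.1500, -0.0300, -0.1700)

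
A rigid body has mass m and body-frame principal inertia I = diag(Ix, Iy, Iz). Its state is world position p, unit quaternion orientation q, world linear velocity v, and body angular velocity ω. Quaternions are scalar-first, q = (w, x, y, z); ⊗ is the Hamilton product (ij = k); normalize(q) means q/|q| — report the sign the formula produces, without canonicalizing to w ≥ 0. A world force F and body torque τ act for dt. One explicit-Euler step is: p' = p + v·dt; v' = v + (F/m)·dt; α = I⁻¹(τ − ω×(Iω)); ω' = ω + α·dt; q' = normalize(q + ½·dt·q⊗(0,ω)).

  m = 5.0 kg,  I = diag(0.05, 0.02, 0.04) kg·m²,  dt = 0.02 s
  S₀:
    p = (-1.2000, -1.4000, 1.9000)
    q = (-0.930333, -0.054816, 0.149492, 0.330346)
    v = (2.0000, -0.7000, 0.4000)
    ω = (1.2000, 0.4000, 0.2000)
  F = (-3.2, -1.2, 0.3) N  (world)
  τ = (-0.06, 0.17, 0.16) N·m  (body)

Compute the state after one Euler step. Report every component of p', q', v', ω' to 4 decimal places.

p' = (-1.1600, -1.4140, 1.9080)
q' = (-0.9309, -0.0670, 0.1498, 0.3264)
v' = (1.9872, -0.7048, 0.4012)
ω' = (1.1754, 0.5676, 0.2872)

ω×(Iω) gyroscopic = (0.0016, 0.0024, -0.0144)
angular accel α = (-1.2320, 8.3800, 4.3600)
new body rate ω' = (1.1754, 0.5676, 0.2872)
q⊗(0,ω) = (-0.0600868, -1.2186396, 0.0352452, -0.3873834)
q + ½dt·q⊗(0,ω), renormalized = (-0.9309, -0.0670, 0.1498, 0.3264)
linear accel F/m = (-0.6400, -0.2400, 0.0600)
p + v·dt = (-1.1600, -1.4140, 1.9080)
v + (F/m)dt = (1.9872, -0.7048, 0.4012)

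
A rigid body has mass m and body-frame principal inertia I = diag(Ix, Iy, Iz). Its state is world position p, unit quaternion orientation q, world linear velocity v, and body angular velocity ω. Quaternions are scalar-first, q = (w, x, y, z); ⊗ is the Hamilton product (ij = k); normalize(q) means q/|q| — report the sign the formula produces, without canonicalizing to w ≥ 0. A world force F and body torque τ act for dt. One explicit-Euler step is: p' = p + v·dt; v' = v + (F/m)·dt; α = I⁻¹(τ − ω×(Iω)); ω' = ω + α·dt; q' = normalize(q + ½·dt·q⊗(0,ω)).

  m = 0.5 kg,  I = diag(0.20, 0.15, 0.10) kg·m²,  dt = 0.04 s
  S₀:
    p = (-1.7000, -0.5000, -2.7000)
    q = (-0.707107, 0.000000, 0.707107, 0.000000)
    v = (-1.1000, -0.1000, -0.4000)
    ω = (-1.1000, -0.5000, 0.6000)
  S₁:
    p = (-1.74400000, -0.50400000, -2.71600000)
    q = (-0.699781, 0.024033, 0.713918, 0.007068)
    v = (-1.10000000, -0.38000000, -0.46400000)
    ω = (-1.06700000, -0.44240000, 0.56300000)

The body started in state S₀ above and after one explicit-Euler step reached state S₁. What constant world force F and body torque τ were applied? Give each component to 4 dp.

F = (0.0000, -3.5000, -0.8000)
τ = (0.1800, 0.1500, -0.1200)

v₁ − v₀ = (0.00000000, -0.28000000, -0.06400000)
applied force F = (0.0000, -3.5000, -0.8000)
rate change Δω = (0.03300000, 0.05760000, -0.03700000)
τ = I·(Δω/dt) + ω₀×(Iω₀) = (0.1800, 0.1500, -0.1200)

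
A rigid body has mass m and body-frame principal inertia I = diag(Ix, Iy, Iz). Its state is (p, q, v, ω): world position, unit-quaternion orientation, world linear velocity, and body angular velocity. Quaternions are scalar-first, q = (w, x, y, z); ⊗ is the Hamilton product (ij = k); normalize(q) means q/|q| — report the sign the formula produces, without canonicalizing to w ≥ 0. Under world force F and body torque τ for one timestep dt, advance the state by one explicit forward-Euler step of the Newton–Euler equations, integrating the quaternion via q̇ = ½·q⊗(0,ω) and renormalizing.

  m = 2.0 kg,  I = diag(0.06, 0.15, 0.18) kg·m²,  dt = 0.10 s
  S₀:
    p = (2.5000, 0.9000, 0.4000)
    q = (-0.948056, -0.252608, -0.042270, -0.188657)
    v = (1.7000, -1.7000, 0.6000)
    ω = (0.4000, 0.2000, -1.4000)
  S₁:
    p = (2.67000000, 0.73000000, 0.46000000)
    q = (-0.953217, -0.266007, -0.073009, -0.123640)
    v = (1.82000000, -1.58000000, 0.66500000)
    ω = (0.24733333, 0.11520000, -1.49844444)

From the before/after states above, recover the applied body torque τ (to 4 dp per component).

rate change Δω = (-0.15266667, -0.08480000, -0.09844444)
ω₀×(Iω₀) = (-0.0084, 0.0672, 0.0072)
applied torque τ = (-0.1000, -0.0600, -0.1700)

τ = (-0.1000, -0.0600, -0.1700)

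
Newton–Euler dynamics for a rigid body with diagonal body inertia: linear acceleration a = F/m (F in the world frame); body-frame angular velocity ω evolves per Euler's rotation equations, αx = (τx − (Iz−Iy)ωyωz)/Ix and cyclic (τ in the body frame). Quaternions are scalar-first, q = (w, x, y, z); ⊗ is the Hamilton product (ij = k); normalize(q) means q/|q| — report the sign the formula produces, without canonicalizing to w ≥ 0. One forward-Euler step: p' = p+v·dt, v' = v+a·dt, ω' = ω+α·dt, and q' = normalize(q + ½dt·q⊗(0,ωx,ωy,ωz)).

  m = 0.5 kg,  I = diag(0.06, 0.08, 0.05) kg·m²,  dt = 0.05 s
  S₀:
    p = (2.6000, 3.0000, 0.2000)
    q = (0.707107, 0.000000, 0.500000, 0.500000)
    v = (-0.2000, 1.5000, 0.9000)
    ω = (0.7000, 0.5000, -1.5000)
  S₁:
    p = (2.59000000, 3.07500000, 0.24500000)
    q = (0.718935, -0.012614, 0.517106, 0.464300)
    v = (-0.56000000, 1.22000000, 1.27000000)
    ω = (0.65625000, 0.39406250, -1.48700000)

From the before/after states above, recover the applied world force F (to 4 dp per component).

velocity change Δv = (-0.36000000, -0.28000000, 0.37000000)
F = m·Δv/dt = (-3.6000, -2.8000, 3.7000)

F = (-3.6000, -2.8000, 3.7000)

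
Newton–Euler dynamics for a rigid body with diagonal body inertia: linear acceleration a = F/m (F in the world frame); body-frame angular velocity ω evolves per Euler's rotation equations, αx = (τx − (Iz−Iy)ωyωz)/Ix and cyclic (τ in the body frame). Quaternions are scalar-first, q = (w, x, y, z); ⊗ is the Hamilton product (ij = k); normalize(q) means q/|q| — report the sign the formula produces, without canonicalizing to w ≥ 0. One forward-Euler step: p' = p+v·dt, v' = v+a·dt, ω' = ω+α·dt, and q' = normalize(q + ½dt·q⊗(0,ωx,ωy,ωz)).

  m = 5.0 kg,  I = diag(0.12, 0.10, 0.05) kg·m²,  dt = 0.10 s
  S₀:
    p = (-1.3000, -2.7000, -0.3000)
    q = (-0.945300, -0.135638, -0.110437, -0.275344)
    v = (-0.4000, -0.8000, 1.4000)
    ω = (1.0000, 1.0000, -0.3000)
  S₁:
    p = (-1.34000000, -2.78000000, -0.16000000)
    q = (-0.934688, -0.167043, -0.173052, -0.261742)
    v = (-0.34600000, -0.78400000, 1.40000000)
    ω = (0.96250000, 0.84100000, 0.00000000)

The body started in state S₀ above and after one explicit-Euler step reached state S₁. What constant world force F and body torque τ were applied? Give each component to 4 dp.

Δω = ω₁−ω₀ = (-0.03750000, -0.15900000, 0.30000000)
precession coupling = (0.0150, -0.0210, -0.0200)
τ = I·(Δω/dt) + ω₀×(Iω₀) = (-0.0300, -0.1800, 0.1300)
Δv = v₁−v₀ = (0.05400000, 0.01600000, 0.00000000)
F = m·Δv/dt = (2.7000, 0.8000, 0.0000)

F = (2.7000, 0.8000, 0.0000)
τ = (-0.0300, -0.1800, 0.1300)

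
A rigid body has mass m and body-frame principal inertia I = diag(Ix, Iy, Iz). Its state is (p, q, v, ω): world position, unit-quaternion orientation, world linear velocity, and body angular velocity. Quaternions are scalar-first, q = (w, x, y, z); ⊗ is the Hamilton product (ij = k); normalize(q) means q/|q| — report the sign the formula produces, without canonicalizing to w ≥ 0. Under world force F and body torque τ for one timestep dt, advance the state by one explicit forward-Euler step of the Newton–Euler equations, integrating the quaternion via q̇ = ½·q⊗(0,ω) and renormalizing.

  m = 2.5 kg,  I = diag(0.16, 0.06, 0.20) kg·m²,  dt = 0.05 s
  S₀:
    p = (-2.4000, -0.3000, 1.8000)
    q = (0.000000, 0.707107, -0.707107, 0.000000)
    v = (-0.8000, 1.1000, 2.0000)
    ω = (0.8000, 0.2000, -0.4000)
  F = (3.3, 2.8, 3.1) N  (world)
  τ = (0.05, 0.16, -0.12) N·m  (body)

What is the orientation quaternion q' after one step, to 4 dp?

q' = (-0.0106, 0.7140, -0.6999, 0.0177)

q⊗(0,ω) = (-0.4242642, 0.2828428, 0.2828428, 0.7071070)
updated quaternion q' = (-0.0106, 0.7140, -0.6999, 0.0177)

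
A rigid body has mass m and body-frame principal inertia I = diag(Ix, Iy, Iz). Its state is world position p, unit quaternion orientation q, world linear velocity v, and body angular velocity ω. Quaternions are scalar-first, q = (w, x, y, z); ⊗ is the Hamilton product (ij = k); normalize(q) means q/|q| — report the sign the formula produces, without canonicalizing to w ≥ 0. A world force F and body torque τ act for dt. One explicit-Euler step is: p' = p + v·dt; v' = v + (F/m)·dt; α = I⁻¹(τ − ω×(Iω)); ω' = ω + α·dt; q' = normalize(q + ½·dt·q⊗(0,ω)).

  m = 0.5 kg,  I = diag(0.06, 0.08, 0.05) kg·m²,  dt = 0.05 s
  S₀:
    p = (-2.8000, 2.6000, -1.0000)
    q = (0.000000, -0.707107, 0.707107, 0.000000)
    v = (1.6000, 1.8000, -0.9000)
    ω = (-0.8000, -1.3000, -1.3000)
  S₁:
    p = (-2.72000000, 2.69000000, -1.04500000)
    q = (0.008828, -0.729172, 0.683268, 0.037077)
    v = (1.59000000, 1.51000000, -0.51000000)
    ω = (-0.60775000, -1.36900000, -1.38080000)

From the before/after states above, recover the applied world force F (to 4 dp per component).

F = (-0.1000, -2.9000, 3.9000)

v₁ − v₀ = (-0.01000000, -0.29000000, 0.39000000)
m·(v₁−v₀)/dt = (-0.1000, -2.9000, 3.9000)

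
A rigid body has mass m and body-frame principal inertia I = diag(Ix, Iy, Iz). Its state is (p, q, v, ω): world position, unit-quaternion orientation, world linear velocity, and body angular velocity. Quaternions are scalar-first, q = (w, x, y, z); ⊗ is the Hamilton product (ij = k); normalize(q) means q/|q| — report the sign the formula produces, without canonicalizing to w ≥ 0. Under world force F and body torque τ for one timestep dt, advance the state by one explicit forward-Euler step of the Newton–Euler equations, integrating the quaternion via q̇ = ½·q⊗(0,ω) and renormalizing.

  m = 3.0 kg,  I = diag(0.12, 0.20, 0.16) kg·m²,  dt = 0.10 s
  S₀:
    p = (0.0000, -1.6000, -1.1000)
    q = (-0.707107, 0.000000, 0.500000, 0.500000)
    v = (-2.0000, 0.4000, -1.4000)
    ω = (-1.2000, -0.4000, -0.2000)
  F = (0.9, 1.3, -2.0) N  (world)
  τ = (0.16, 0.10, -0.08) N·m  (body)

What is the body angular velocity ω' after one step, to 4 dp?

ω' = (-1.0640, -0.3452, -0.2740)

α = I⁻¹(τ − ω×Iω) = (1.3600, 0.5480, -0.7400)
ω' = ω + α·dt = (-1.0640, -0.3452, -0.2740)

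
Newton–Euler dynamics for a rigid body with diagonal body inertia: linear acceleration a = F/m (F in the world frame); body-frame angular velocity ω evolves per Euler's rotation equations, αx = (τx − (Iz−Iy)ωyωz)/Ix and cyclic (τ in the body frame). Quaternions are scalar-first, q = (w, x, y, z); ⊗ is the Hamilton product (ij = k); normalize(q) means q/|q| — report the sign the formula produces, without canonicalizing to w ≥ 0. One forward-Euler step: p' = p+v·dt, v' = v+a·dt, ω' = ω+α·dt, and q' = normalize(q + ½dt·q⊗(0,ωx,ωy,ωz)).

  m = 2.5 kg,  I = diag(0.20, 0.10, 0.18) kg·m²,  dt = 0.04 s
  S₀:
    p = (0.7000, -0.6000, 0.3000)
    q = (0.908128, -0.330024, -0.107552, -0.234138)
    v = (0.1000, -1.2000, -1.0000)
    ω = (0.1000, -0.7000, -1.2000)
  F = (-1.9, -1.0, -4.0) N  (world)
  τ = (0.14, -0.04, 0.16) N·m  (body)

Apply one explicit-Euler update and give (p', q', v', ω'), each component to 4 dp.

linear accel F/m = (-0.7600, -0.4000, -1.6000)
p + v·dt = (0.7040, -0.6480, 0.2600)
v + (F/m)dt = (0.0696, -1.2160, -1.0640)
α = I⁻¹(τ − ω×Iω) = (0.3640, -0.3760, 0.8500)
new body rate ω' = (0.1146, -0.7150, -1.1660)
Hamilton product q⊗(0,ω) = (-0.3232496, 0.0559786, -1.0551322, -0.8479816)
q + ½dt·q⊗(0,ω), renormalized = (0.9013, -0.3288, -0.1286, -0.2510)

p' = (0.7040, -0.6480, 0.2600)
q' = (0.9013, -0.3288, -0.1286, -0.2510)
v' = (0.0696, -1.2160, -1.0640)
ω' = (0.1146, -0.7150, -1.1660)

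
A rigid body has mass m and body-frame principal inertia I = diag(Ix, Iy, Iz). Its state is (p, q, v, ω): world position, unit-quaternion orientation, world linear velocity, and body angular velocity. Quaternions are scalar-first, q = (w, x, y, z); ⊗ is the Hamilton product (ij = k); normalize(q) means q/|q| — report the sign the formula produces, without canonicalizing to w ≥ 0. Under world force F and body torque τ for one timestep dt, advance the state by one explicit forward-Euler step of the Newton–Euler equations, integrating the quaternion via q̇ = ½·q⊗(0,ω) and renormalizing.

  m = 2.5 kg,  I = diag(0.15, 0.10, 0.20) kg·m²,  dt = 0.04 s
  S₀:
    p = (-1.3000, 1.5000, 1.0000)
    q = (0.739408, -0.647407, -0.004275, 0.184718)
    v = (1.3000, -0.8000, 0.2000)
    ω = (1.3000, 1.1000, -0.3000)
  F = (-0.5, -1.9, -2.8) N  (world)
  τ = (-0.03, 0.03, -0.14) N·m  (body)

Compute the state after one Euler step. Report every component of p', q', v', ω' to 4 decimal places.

new position p' = (-1.2480, 1.4680, 1.0080)
new velocity v' = (1.2920, -0.8304, 0.1552)
(τ − ω×Iω)/I = (0.0200, 0.1050, -0.3425)
ω' = ω + α·dt = (1.3008, 1.1042, -0.3137)
2q̇ = q⊗(0,ω) = (0.9017470, 0.7593231, 0.8592601, -0.9284126)
q + ½dt·q⊗(0,ω), renormalized = (0.7570, -0.6318, 0.0129, 0.1661)

p' = (-1.2480, 1.4680, 1.0080)
q' = (0.7570, -0.6318, 0.0129, 0.1661)
v' = (1.2920, -0.8304, 0.1552)
ω' = (1.3008, 1.1042, -0.3137)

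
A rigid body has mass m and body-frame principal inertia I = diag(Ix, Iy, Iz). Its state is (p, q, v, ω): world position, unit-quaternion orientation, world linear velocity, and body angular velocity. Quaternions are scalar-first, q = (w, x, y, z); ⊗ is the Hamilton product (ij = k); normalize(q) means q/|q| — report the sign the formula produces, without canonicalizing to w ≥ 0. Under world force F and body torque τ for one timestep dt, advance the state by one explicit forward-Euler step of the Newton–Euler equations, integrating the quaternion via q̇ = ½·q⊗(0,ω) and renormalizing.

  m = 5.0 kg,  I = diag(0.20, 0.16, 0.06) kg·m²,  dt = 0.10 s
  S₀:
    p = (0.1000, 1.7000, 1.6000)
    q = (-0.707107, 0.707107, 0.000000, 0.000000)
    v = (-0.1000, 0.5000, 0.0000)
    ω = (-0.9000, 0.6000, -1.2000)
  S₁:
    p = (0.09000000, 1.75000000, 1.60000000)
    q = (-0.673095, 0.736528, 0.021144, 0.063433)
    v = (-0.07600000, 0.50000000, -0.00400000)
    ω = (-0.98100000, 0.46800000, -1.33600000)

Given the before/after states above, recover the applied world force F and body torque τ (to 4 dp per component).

velocity change Δv = (0.02400000, 0.00000000, -0.00400000)
applied force F = (1.2000, 0.0000, -0.2000)
rate change Δω = (-0.08100000, -0.13200000, -0.13600000)
I·α + gyro = (-0.0900, -0.0600, -0.0600)

F = (1.2000, 0.0000, -0.2000)
τ = (-0.0900, -0.0600, -0.0600)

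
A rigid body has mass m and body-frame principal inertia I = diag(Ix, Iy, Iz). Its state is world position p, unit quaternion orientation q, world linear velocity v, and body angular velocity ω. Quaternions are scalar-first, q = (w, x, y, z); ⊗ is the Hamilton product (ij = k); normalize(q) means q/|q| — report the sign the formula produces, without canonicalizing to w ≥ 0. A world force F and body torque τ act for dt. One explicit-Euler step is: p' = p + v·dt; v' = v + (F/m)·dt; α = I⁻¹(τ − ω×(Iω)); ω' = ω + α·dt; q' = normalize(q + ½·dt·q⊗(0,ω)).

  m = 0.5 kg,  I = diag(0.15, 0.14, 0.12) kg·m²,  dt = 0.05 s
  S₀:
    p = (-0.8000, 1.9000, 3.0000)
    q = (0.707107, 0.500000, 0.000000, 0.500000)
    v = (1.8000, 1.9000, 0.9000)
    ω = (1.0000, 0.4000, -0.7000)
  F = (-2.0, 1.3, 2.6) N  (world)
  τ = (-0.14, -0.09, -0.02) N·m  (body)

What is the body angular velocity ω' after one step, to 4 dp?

gyro term ω×Iω = (0.0056, -0.0210, -0.0040)
α = I⁻¹(τ − ω×Iω) = (-0.9707, -0.4929, -0.1333)
ω + α·dt = (0.9515, 0.3754, -0.7067)

ω' = (0.9515, 0.3754, -0.7067)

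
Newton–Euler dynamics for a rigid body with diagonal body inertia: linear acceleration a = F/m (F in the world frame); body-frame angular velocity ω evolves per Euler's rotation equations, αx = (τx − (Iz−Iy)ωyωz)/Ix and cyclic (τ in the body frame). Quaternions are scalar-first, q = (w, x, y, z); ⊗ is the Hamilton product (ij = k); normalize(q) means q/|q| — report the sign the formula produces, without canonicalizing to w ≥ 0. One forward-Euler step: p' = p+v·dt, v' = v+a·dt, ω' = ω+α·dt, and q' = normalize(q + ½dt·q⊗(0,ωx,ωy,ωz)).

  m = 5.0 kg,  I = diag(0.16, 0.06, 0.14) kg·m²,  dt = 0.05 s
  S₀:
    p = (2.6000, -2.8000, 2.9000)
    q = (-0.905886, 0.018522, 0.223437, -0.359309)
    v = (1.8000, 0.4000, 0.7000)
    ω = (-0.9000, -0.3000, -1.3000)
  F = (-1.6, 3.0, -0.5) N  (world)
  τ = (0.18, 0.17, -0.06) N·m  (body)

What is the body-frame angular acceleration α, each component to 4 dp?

gyro term ω×Iω = (0.0312, 0.0234, -0.0270)
angular accel α = (0.9300, 2.4433, -0.2357)

α = (0.9300, 2.4433, -0.2357)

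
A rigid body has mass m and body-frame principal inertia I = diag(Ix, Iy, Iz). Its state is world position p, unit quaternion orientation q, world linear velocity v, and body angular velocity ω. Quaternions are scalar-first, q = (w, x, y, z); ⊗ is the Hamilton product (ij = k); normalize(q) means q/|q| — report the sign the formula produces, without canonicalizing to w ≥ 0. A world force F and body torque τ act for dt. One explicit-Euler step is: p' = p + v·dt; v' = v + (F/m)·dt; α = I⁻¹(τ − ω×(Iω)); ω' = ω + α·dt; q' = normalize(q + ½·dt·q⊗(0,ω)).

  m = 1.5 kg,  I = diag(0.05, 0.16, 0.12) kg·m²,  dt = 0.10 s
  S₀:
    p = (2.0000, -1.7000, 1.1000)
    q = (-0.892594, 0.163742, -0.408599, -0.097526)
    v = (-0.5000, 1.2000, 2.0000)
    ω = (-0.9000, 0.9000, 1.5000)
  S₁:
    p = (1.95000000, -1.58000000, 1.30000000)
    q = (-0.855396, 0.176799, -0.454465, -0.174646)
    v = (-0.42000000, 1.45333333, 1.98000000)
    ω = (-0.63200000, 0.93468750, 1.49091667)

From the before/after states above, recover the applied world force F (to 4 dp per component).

F = (1.2000, 3.8000, -0.3000)

v₁ − v₀ = (0.08000000, 0.25333333, -0.02000000)
m·(v₁−v₀)/dt = (1.2000, 3.8000, -0.3000)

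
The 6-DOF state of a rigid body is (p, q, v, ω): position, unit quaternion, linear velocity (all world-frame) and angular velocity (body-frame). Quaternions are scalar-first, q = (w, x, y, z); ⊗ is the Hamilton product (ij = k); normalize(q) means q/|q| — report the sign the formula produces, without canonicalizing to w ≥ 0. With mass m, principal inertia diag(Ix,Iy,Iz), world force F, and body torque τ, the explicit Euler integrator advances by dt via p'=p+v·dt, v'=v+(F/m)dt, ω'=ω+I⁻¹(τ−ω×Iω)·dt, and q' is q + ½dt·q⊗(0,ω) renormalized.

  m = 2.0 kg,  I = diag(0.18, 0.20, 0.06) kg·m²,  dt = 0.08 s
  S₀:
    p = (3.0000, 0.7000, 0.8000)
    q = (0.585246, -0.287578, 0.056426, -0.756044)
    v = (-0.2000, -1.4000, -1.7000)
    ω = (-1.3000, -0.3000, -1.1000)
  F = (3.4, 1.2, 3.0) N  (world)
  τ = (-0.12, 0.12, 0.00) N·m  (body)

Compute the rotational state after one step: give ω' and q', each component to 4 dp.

α = I⁻¹(τ − ω×Iω) = (-0.4100, -0.2580, -0.1300)
new body rate ω' = (-1.3328, -0.3206, -1.1104)
q⊗(0,ω) = (-1.1885720, -1.0497016, 0.4909476, -0.4841434)
q' = normalize(q + ½dt·q⊗(0,ω)) = (0.5364, -0.3288, 0.0759, -0.7736)

ω' = (-1.3328, -0.3206, -1.1104)
q' = (0.5364, -0.3288, 0.0759, -0.7736)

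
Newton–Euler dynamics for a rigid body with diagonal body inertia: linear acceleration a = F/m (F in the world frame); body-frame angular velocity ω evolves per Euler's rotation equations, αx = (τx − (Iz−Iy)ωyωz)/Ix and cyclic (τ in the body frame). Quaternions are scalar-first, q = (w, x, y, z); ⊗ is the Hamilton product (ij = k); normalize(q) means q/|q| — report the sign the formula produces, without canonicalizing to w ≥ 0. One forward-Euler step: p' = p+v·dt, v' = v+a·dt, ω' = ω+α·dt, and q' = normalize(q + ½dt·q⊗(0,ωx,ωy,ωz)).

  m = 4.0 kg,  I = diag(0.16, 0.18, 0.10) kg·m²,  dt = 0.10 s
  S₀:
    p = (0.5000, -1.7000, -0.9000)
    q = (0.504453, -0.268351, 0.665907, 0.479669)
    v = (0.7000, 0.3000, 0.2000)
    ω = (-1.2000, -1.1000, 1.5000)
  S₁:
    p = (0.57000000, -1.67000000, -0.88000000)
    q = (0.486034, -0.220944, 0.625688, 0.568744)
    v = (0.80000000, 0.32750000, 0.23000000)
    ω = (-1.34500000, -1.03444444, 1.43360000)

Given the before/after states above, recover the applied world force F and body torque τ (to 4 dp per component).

F = (4.0000, 1.1000, 1.2000)
τ = (-0.1000, 0.0100, -0.0400)

rate change Δω = (-0.14500000, 0.06555556, -0.06640000)
precession coupling = (0.1320, -0.1080, 0.0264)
applied torque τ = (-0.1000, 0.0100, -0.0400)
v₁ − v₀ = (0.10000000, 0.02750000, 0.03000000)
m·(v₁−v₀)/dt = (4.0000, 1.1000, 1.2000)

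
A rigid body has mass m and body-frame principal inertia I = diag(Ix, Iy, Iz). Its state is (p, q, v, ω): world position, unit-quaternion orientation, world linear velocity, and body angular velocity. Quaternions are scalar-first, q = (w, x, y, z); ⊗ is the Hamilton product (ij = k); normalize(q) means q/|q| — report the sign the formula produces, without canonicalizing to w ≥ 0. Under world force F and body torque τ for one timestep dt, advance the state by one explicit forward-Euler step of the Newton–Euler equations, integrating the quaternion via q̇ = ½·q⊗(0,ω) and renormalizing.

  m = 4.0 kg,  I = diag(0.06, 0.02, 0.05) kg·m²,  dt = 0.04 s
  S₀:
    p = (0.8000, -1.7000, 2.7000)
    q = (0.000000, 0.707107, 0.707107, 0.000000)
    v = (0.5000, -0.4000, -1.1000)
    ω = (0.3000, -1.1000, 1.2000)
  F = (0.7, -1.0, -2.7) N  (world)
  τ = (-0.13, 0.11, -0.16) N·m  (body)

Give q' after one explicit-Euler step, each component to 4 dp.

q⊗(0,ω) = (0.5656856, 0.8485284, -0.8485284, -0.9899498)
q + ½dt·q⊗(0,ω), renormalized = (0.0113, 0.7237, 0.6898, -0.0198)

q' = (0.0113, 0.7237, 0.6898, -0.0198)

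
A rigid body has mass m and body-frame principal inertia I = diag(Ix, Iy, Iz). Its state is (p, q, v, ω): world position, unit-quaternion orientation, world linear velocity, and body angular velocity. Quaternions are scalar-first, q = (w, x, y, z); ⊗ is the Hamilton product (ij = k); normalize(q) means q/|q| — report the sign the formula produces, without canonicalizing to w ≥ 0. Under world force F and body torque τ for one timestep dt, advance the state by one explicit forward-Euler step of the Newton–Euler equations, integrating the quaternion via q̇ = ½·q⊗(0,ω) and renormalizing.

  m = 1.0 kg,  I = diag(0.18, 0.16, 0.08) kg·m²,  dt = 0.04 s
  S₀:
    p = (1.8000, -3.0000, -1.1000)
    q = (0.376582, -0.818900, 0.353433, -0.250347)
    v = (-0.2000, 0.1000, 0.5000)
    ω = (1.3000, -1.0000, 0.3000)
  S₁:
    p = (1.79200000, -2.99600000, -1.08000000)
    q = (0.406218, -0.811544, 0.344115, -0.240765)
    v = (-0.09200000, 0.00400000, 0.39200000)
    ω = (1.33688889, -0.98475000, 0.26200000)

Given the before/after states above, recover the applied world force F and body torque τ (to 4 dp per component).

velocity change Δv = (0.10800000, -0.09600000, -0.10800000)
applied force F = (2.7000, -2.4000, -2.7000)
rate change Δω = (0.03688889, 0.01525000, -0.03800000)
precession coupling = (0.0240, 0.0390, 0.0260)
I·α + gyro = (0.1900, 0.1000, -0.0500)

F = (2.7000, -2.4000, -2.7000)
τ = (0.1900, 0.1000, -0.0500)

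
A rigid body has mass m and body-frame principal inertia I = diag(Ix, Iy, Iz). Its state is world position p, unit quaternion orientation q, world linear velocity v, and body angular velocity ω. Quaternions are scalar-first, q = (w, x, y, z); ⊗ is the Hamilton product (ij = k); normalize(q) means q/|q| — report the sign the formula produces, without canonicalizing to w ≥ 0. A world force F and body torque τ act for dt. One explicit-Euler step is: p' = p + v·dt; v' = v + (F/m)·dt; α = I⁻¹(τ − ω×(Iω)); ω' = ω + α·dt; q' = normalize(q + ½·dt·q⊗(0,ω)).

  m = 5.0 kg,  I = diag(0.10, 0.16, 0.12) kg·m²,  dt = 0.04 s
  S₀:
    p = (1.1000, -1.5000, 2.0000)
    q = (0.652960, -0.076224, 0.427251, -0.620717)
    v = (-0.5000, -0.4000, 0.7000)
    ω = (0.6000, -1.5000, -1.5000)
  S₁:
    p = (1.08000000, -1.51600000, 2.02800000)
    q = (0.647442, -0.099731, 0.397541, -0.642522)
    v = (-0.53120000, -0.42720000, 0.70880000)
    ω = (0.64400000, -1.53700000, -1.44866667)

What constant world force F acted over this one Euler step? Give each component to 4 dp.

Δv = v₁−v₀ = (-0.03120000, -0.02720000, 0.00880000)
m·(v₁−v₀)/dt = (-3.9000, -3.4000, 1.1000)

F = (-3.9000, -3.4000, 1.1000)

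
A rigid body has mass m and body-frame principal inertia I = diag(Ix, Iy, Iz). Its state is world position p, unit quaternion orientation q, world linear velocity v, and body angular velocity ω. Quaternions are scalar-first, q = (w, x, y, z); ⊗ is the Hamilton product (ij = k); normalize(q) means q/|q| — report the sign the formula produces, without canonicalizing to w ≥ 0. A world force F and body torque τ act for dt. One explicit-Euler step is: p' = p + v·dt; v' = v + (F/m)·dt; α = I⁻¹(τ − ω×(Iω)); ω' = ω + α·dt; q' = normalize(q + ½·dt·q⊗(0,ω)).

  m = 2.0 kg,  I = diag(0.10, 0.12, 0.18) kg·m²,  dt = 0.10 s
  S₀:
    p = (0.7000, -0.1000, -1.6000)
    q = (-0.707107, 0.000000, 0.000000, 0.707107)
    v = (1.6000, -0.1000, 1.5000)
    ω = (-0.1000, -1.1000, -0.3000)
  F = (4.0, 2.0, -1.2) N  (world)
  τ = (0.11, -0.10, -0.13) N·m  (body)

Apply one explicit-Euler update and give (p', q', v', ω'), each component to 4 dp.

p' = (0.8600, -0.1100, -1.4500)
q' = (-0.6954, 0.0424, 0.0353, 0.7165)
v' = (1.8000, 0.0000, 1.4400)
ω' = (-0.0098, -1.1813, -0.3734)

ω×(Iω) gyroscopic = (0.0198, -0.0024, 0.0022)
angular accel α = (0.9020, -0.8133, -0.7344)
new body rate ω' = (-0.0098, -1.1813, -0.3734)
Hamilton product q⊗(0,ω) = (0.2121321, 0.8485284, 0.7071070, 0.2121321)
q' = normalize(q + ½dt·q⊗(0,ω)) = (-0.6954, 0.0424, 0.0353, 0.7165)
a = (2.0000, 1.0000, -0.6000)
new position p' = (0.8600, -0.1100, -1.4500)
new velocity v' = (1.8000, 0.0000, 1.4400)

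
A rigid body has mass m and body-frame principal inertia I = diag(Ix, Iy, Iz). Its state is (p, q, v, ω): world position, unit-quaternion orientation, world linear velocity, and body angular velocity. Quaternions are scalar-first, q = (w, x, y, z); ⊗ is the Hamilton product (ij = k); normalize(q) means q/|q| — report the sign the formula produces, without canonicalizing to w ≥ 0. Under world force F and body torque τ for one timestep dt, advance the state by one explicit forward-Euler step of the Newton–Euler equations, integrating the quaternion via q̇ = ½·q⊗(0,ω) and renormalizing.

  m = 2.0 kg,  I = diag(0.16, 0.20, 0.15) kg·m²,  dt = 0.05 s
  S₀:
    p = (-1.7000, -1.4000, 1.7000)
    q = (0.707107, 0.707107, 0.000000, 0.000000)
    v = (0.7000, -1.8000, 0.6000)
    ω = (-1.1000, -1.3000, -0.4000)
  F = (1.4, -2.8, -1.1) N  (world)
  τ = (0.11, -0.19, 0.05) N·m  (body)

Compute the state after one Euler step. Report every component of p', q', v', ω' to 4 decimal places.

α = I⁻¹(τ − ω×Iω) = (0.8500, -0.9720, -0.0480)
new body rate ω' = (-1.0575, -1.3486, -0.4024)
Hamilton product q⊗(0,ω) = (0.7778177, -0.7778177, -0.6363963, -1.2020819)
q + ½dt·q⊗(0,ω), renormalized = (0.7259, 0.6870, -0.0159, -0.0300)
a = F/m = (0.7000, -1.4000, -0.5500)
new position p' = (-1.6650, -1.4900, 1.7300)
v' = v + a·dt = (0.7350, -1.8700, 0.5725)

p' = (-1.6650, -1.4900, 1.7300)
q' = (0.7259, 0.6870, -0.0159, -0.0300)
v' = (0.7350, -1.8700, 0.5725)
ω' = (-1.0575, -1.3486, -0.4024)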